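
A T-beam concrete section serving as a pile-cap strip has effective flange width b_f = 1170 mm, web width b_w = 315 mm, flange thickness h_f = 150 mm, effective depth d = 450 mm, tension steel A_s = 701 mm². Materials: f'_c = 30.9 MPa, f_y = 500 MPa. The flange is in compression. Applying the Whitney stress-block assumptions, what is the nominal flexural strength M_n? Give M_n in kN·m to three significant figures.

M_n ≈ 156 kN·m

Tension: T = A_s f_y = 701 × 500 = 350500 N.
Try a within the flange: a = T/(0.85 f'_c b_f) = 350500/(0.85 × 30.9 × 1170) = 11.41 mm.
Since a = 11.41 ≤ h_f = 150 mm, the stress block lies entirely in the flange; analyse as a rectangular beam of width b_f.
M_n = T(d − a/2) = 350500 × (450 − 5.705) = 155.73 × 10⁶ N·mm.
M_n = 155.73 kN·m.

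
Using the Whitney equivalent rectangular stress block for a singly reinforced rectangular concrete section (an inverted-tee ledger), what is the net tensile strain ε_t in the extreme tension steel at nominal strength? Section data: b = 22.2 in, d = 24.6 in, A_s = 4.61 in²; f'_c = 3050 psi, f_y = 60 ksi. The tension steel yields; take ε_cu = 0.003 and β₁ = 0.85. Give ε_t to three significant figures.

ε_t ≈ 0.0101

a = A_s f_y/(0.85 f'_c b) = 4.806 in.
β₁ = 0.85, so c = a/β₁ = 4.806/0.85 = 5.654 in.
From the linear strain diagram with ε_cu = 0.003: ε_t = 0.003 (d − c)/c = 0.003 × (24.6 − 5.654)/5.654 = 0.0101.
Since ε_t ≥ 0.005, the section is tension-controlled.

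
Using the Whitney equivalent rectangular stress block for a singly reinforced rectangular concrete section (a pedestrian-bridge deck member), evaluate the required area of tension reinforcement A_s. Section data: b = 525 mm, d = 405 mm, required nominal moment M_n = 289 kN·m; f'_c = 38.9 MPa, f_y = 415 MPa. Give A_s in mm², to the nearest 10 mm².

A_s ≈ 1820 mm²

With M_n = 0.85 f'_c a b (d − a/2), solve the quadratic for a:
a = d − √(d² − 2M_n/(0.85 f'_c b)) = 405 − √(405² − 2 × 289×10⁶/(0.85 × 38.9 × 525)) = 43.44 mm.
A_s = 0.85 f'_c a b / f_y = 0.85 × 38.9 × 43.44 × 525 / 415 = 1817.1 mm².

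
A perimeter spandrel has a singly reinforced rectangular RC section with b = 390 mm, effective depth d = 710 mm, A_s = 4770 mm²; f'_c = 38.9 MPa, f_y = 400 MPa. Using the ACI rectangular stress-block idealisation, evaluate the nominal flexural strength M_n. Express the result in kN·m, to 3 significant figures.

T = A_s f_y = 4770 × 400 = 1908000 N = 1908 kN.
From C = T: a = T/(0.85 f'_c b) = 1908000/(0.85 × 38.9 × 390) = 147.96 mm.
M_n = T(d − a/2) = 1908 kN × (710 − 73.98) mm = 1213.53 kN·m.

M_n ≈ 1210 kN·m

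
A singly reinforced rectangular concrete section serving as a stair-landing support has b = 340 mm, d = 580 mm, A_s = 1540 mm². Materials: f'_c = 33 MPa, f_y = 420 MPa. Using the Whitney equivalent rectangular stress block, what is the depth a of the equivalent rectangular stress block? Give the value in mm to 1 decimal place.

T = A_s f_y = 1540 × 420 = 646800 N = 646.8 kN.
Setting C = 0.85 f'_c a b equal to T: a = 646800/(0.85 × 33 × 340) = 67.8 mm.

a ≈ 67.8 mm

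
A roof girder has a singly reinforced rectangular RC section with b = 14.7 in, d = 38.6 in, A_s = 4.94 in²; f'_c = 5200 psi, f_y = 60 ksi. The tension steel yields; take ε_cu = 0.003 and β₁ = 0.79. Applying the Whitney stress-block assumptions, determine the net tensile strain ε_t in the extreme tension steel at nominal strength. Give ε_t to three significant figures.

ε_t ≈ 0.0171

a = A_s f_y/(0.85 f'_c b) = 4.562 in.
β₁ = 0.79, so c = a/β₁ = 4.562/0.79 = 5.775 in.
From the linear strain diagram with ε_cu = 0.003: ε_t = 0.003 (d − c)/c = 0.003 × (38.6 − 5.775)/5.775 = 0.0171.
Since ε_t ≥ 0.005, the section is tension-controlled.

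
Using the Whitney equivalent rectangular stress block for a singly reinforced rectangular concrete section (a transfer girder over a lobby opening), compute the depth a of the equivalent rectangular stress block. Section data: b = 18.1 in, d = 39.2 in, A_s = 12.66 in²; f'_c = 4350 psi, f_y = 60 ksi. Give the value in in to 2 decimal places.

T = A_s f_y = 12.66 × 60 = 759.6 kips.
a = T/(0.85 f'_c b) = 759.6/(0.85 × 4.35 × 18.1) = 11.35 in.

a ≈ 11.35 in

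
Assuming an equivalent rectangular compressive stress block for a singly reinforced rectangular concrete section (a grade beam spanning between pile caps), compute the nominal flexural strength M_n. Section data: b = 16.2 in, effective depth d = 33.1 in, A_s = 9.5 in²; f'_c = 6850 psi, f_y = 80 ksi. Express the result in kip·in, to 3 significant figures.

T = A_s f_y = 9.5 × 80 = 760 kips.
a = T/(0.85 f'_c b) = 760/(0.85 × 6.85 × 16.2) = 8.057 in.
M_n = T(d − a/2) = 760 × (33.1 − 4.0285) = 22094.3 kip·in.

M_n ≈ 22100 kip·in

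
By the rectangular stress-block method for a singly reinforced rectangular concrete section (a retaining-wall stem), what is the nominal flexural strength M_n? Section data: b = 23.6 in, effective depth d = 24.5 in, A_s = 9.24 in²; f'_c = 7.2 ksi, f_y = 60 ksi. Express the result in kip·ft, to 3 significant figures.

M_n ≈ 1040 kip·ft

T = A_s f_y = 9.24 × 60 = 554.4 kips.
a = T/(0.85 f'_c b) = 554.4/(0.85 × 7.2 × 23.6) = 3.838 in.
M_n = T(d − a/2) = 554.4 × (24.5 − 1.919) = 12518.9 kip·in = 12518.9/12 = 1043.24 kip·ft.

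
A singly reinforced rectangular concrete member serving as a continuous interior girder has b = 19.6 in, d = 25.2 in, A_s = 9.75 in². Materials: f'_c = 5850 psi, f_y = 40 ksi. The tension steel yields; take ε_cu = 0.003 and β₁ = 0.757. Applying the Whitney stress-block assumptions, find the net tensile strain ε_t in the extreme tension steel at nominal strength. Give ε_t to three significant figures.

a = A_s f_y/(0.85 f'_c b) = 4.002 in.
β₁ = 0.757, so c = a/β₁ = 4.002/0.757 = 5.287 in.
From the linear strain diagram with ε_cu = 0.003: ε_t = 0.003 (d − c)/c = 0.003 × (25.2 − 5.287)/5.287 = 0.0113.
Since ε_t ≥ 0.005, the section is tension-controlled.

ε_t ≈ 0.0113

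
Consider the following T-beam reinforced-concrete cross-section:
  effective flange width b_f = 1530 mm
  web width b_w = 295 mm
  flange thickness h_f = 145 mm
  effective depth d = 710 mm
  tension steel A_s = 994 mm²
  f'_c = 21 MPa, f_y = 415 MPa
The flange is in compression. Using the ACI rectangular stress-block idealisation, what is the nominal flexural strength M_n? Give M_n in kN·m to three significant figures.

Tension: T = A_s f_y = 994 × 415 = 412510 N.
Try a within the flange: a = T/(0.85 f'_c b_f) = 412510/(0.85 × 21 × 1530) = 15.10 mm.
Since a = 15.10 ≤ h_f = 145 mm, the stress block lies entirely in the flange; analyse as a rectangular beam of width b_f.
M_n = T(d − a/2) = 412510 × (710 − 7.55) = 289.77 × 10⁶ N·mm.
M_n = 289.77 kN·m.

M_n ≈ 290 kN·m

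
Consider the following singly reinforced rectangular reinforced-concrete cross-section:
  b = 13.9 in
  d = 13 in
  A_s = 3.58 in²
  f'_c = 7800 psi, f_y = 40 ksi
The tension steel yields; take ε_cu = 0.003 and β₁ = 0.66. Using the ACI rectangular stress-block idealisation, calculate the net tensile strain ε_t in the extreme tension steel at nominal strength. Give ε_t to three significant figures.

a = A_s f_y/(0.85 f'_c b) = 1.554 in.
β₁ = 0.66, so c = a/β₁ = 1.554/0.66 = 2.355 in.
From the linear strain diagram with ε_cu = 0.003: ε_t = 0.003 (d − c)/c = 0.003 × (13 − 2.355)/2.355 = 0.0136.
Since ε_t ≥ 0.005, the section is tension-controlled.

ε_t ≈ 0.0136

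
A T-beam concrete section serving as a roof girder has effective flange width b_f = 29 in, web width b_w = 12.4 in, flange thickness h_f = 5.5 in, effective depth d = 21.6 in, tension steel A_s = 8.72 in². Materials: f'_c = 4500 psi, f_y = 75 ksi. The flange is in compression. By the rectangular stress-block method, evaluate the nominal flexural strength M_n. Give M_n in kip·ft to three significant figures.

M_n ≈ 1020 kip·ft

Tension: T = A_s f_y = 8.72 × 75 = 654 kips.
Try a within the flange: a = T/(0.85 f'_c b_f) = 654/(0.85 × 4.5 × 29) = 5.896 in.
a = 5.896 > h_f = 5.5 in: the block extends into the web. Split into flange-overhang and web parts.
C_f = 0.85 f'_c (b_f − b_w) h_f = 0.85 × 4.5 × (29 − 12.4) × 5.5 = 349.2 kips.
Remaining web compression depth: a_w = (T − C_f)/(0.85 f'_c b_w) = (654 − 349.2)/(0.85 × 4.5 × 12.4) = 6.426 in.
M_n = C_f(d − h_f/2) + (T − C_f)(d − a_w/2) = 349.2 × (21.6 − 2.75) + 304.8 × (21.6 − 3.213) = 6582.4 + 5604.4 = 12186.8 kip·in.
M_n = 12186.8/12 = 1015.57 kip·ft.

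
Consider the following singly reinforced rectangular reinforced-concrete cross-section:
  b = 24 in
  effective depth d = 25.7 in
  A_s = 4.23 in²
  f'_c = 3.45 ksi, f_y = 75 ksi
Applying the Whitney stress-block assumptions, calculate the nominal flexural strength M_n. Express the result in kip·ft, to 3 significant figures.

M_n ≈ 620 kip·ft

T = A_s f_y = 4.23 × 75 = 317.25 kips.
a = T/(0.85 f'_c b) = 317.25/(0.85 × 3.45 × 24) = 4.508 in.
M_n = T(d − a/2) = 317.25 × (25.7 − 2.254) = 7438.2 kip·in = 7438.2/12 = 619.85 kip·ft.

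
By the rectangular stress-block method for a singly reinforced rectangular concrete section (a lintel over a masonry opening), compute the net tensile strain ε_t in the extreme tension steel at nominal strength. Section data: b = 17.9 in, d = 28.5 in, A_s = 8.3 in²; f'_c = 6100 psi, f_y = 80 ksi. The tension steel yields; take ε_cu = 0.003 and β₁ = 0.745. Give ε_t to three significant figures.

a = A_s f_y/(0.85 f'_c b) = 7.154 in.
β₁ = 0.745, so c = a/β₁ = 7.154/0.745 = 9.603 in.
From the linear strain diagram with ε_cu = 0.003: ε_t = 0.003 (d − c)/c = 0.003 × (28.5 − 9.603)/9.603 = 0.00590.
Since ε_t ≥ 0.005, the section is tension-controlled.

ε_t ≈ 0.00590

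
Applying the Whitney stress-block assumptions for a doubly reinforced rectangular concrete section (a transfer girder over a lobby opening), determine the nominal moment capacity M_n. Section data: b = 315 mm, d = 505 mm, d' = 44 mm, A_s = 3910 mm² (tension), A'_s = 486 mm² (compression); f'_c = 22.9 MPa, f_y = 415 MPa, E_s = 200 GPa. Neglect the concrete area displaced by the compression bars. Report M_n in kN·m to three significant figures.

M_n ≈ 646 kN·m

Assume both tension and compression steel yield.
Net tension couple steel: A_s − A'_s = 3424 mm².
a = (A_s − A'_s) f_y / (0.85 f'_c b) = 1420960/(0.85 × 22.9 × 315) = 231.75 mm.
c = a/β₁ = 231.75/0.85 = 272.65 mm; ε'_s = 0.003(c − d')/c = 0.0025 ≥ f_y/E_s = 0.0021, so compression steel does yield.
M_n = (A_s − A'_s) f_y (d − a/2) + A'_s f_y (d − d') = [1420960 × (505 − 115.875) + 201690 × (505 − 44)] × 10⁻⁶ = 552.93 + 92.98 = 645.91 kN·m.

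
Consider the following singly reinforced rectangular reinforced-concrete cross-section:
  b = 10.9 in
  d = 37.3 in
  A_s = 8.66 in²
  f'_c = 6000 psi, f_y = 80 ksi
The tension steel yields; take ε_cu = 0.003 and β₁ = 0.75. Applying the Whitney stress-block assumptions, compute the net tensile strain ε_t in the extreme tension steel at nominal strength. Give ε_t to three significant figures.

a = A_s f_y/(0.85 f'_c b) = 12.463 in.
β₁ = 0.75, so c = a/β₁ = 12.463/0.75 = 16.617 in.
From the linear strain diagram with ε_cu = 0.003: ε_t = 0.003 (d − c)/c = 0.003 × (37.3 − 16.617)/16.617 = 0.00373.
ε_t < 0.004 — the section is over-reinforced for flexure under ACI limits.

ε_t ≈ 0.00373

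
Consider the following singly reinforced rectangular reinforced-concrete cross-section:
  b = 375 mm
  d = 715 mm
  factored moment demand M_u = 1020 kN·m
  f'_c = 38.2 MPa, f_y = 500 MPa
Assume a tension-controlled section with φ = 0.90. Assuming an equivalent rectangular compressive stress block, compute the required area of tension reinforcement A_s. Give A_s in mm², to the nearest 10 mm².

M_n = M_u/φ = 1020/0.90 = 1133.33 kN·m.
With M_n = 0.85 f'_c a b (d − a/2), solve the quadratic for a:
a = d − √(d² − 2M_n/(0.85 f'_c b)) = 715 − √(715² − 2 × 1133.33×10⁶/(0.85 × 38.2 × 375)) = 144.85 mm.
A_s = 0.85 f'_c a b / f_y = 0.85 × 38.2 × 144.85 × 375 / 500 = 3527.5 mm².

A_s ≈ 3530 mm²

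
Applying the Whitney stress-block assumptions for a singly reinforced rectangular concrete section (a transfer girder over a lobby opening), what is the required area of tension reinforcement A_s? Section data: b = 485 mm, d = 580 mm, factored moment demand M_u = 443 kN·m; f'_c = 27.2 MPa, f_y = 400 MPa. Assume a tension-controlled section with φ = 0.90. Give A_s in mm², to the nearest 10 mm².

M_n = M_u/φ = 443/0.90 = 492.222 kN·m.
With M_n = 0.85 f'_c a b (d − a/2), solve the quadratic for a:
a = d − √(d² − 2M_n/(0.85 f'_c b)) = 580 − √(580² − 2 × 492.222×10⁶/(0.85 × 27.2 × 485)) = 81.40 mm.
A_s = 0.85 f'_c a b / f_y = 0.85 × 27.2 × 81.40 × 485 / 400 = 2281.9 mm².

A_s ≈ 2280 mm²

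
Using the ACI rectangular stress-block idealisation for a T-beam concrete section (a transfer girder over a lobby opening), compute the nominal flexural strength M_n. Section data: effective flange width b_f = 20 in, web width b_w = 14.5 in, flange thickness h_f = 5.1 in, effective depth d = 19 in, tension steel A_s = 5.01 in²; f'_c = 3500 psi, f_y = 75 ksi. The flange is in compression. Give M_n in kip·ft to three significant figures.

M_n ≈ 495 kip·ft

Tension: T = A_s f_y = 5.01 × 75 = 375.75 kips.
Try a within the flange: a = T/(0.85 f'_c b_f) = 375.75/(0.85 × 3.5 × 20) = 6.315 in.
a = 6.315 > h_f = 5.1 in: the block extends into the web. Split into flange-overhang and web parts.
C_f = 0.85 f'_c (b_f − b_w) h_f = 0.85 × 3.5 × (20 − 14.5) × 5.1 = 83.4 kips.
Remaining web compression depth: a_w = (T − C_f)/(0.85 f'_c b_w) = (375.75 − 83.4)/(0.85 × 3.5 × 14.5) = 6.777 in.
M_n = C_f(d − h_f/2) + (T − C_f)(d − a_w/2) = 83.4 × (19 − 2.55) + 292.35 × (19 − 3.3885) = 1371.9 + 4564.0 = 5935.9 kip·in.
M_n = 5935.9/12 = 494.66 kip·ft.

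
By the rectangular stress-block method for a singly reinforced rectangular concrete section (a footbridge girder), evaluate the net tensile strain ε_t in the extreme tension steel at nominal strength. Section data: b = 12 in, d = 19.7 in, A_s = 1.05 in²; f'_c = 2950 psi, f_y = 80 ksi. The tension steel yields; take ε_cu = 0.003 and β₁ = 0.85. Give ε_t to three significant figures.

a = A_s f_y/(0.85 f'_c b) = 2.792 in.
β₁ = 0.85, so c = a/β₁ = 2.792/0.85 = 3.285 in.
From the linear strain diagram with ε_cu = 0.003: ε_t = 0.003 (d − c)/c = 0.003 × (19.7 − 3.285)/3.285 = 0.0150.
Since ε_t ≥ 0.005, the section is tension-controlled.

ε_t ≈ 0.0150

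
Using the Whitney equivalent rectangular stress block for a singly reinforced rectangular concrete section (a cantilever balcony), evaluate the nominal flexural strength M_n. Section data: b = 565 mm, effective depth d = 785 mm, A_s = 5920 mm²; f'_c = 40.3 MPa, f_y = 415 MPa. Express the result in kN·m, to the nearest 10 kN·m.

T = A_s f_y = 5920 × 415 = 2456800 N = 2456.8 kN.
From C = T: a = T/(0.85 f'_c b) = 2456800/(0.85 × 40.3 × 565) = 126.94 mm.
M_n = T(d − a/2) = 2456.8 kN × (785 − 63.47) mm = 1772.65 kN·m.

M_n ≈ 1770 kN·m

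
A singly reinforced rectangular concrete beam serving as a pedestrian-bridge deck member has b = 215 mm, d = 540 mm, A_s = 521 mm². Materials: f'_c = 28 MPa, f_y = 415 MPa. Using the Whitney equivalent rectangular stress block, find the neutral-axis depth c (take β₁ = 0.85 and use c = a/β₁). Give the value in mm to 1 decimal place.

T = A_s f_y = 521 × 415 = 216215 N = 216.215 kN.
Setting C = 0.85 f'_c a b equal to T: a = 216215/(0.85 × 28 × 215) = 42.254 mm.
With β₁ = 0.85, c = a/β₁ = 42.254/0.85 = 49.7 mm.

c ≈ 49.7 mm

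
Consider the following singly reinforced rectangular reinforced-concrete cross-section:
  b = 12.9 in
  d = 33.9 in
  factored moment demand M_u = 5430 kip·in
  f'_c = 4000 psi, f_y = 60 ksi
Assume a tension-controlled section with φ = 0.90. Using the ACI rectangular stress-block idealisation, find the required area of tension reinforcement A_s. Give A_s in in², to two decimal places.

A_s ≈ 3.17 in²

M_n = M_u/φ = 5430/0.90 = 6033.33 kip·in.
From M_n = 0.85 f'_c a b (d − a/2):
a = d − √(d² − 2M_n/(0.85 f'_c b)) = 33.9 − √(33.9² − 2 × 6033.33/(0.85 × 4 × 12.9)) = 4.335 in.
A_s = 0.85 f'_c a b / f_y = 0.85 × 4 × 4.335 × 12.9 / 60 = 3.169 in².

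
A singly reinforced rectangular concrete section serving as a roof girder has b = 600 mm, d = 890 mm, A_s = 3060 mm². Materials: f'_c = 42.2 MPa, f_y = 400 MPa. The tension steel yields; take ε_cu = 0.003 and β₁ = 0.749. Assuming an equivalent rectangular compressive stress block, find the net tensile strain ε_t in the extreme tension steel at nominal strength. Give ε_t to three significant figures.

ε_t ≈ 0.0322

a = A_s f_y/(0.85 f'_c b) = 56.87 mm.
β₁ = 0.749, so c = a/β₁ = 56.87/0.749 = 75.93 mm.
From the linear strain diagram with ε_cu = 0.003: ε_t = 0.003 (d − c)/c = 0.003 × (890 − 75.93)/75.93 = 0.0322.
Since ε_t ≥ 0.005, the section is tension-controlled.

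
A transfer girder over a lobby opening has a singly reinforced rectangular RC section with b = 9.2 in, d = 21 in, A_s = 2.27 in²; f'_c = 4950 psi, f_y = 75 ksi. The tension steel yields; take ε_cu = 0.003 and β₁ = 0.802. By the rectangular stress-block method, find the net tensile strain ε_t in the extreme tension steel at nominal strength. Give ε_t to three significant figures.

a = A_s f_y/(0.85 f'_c b) = 4.398 in.
β₁ = 0.802, so c = a/β₁ = 4.398/0.802 = 5.484 in.
From the linear strain diagram with ε_cu = 0.003: ε_t = 0.003 (d − c)/c = 0.003 × (21 − 5.484)/5.484 = 0.00849.
Since ε_t ≥ 0.005, the section is tension-controlled.

ε_t ≈ 0.00849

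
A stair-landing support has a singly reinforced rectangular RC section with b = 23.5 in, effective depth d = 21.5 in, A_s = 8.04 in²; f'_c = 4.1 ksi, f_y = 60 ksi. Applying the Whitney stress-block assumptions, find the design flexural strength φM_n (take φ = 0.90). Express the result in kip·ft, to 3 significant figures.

T = A_s f_y = 8.04 × 60 = 482.4 kips.
a = T/(0.85 f'_c b) = 482.4/(0.85 × 4.1 × 23.5) = 5.890 in.
M_n = T(d − a/2) = 482.4 × (21.5 − 2.945) = 8950.9 kip·in = 8950.9/12 = 745.91 kip·ft.
φM_n = 0.90 × 745.91 = 671.32 kip·ft.

φM_n ≈ 671 kip·ft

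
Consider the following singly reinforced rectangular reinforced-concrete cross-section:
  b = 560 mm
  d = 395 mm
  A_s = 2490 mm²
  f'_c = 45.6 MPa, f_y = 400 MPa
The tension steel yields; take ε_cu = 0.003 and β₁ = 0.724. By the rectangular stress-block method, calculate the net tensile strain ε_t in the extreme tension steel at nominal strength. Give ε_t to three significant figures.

ε_t ≈ 0.0157

a = A_s f_y/(0.85 f'_c b) = 45.89 mm.
β₁ = 0.724, so c = a/β₁ = 45.89/0.724 = 63.38 mm.
From the linear strain diagram with ε_cu = 0.003: ε_t = 0.003 (d − c)/c = 0.003 × (395 − 63.38)/63.38 = 0.0157.
Since ε_t ≥ 0.005, the section is tension-controlled.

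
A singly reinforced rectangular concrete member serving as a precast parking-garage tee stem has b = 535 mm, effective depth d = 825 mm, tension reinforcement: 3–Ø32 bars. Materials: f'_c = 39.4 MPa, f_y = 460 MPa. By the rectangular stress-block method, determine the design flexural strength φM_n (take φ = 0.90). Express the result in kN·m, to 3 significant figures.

φM_n ≈ 793 kN·m

A_s = 3 × 804 = 2412 mm².
T = A_s f_y = 2412 × 460 = 1109520 N = 1109.52 kN.
From C = T: a = T/(0.85 f'_c b) = 1109520/(0.85 × 39.4 × 535) = 61.93 mm.
M_n = T(d − a/2) = 1109.52 kN × (825 − 30.965) mm = 881.00 kN·m.
φM_n = 0.90 × 881.00 = 792.90 kN·m.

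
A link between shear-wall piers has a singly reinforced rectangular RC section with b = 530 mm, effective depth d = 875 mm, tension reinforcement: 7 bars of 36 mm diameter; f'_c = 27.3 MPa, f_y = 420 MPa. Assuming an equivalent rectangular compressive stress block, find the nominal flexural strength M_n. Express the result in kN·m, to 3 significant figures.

A_s = 7 × 1018 = 7126 mm².
T = A_s f_y = 7126 × 420 = 2992920 N = 2992.92 kN.
From C = T: a = T/(0.85 f'_c b) = 2992920/(0.85 × 27.3 × 530) = 243.35 mm.
M_n = T(d − a/2) = 2992.92 kN × (875 − 121.675) mm = 2254.64 kN·m.

M_n ≈ 2250 kN·m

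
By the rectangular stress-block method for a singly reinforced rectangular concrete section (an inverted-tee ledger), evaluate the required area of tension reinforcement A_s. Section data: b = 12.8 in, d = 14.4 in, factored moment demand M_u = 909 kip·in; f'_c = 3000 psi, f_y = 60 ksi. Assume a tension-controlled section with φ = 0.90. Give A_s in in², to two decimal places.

A_s ≈ 1.27 in²

M_n = M_u/φ = 909/0.90 = 1010 kip·in.
From M_n = 0.85 f'_c a b (d − a/2):
a = d − √(d² − 2M_n/(0.85 f'_c b)) = 14.4 − √(14.4² − 2 × 1010/(0.85 × 3 × 12.8)) = 2.339 in.
A_s = 0.85 f'_c a b / f_y = 0.85 × 3 × 2.339 × 12.8 / 60 = 1.272 in².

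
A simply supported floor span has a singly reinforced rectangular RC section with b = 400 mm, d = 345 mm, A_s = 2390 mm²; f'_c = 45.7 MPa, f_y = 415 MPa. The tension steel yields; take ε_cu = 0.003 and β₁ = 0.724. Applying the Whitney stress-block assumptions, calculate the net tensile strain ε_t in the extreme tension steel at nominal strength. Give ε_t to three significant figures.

ε_t ≈ 0.00874

a = A_s f_y/(0.85 f'_c b) = 63.83 mm.
β₁ = 0.724, so c = a/β₁ = 63.83/0.724 = 88.16 mm.
From the linear strain diagram with ε_cu = 0.003: ε_t = 0.003 (d − c)/c = 0.003 × (345 − 88.16)/88.16 = 0.00874.
Since ε_t ≥ 0.005, the section is tension-controlled.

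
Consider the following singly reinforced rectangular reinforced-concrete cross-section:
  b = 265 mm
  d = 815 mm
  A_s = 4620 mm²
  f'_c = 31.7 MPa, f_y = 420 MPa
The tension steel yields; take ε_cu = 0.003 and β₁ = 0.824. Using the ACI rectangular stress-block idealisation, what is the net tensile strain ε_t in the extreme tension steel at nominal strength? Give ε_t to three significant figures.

a = A_s f_y/(0.85 f'_c b) = 271.75 mm.
β₁ = 0.824, so c = a/β₁ = 271.75/0.824 = 329.79 mm.
From the linear strain diagram with ε_cu = 0.003: ε_t = 0.003 (d − c)/c = 0.003 × (815 − 329.79)/329.79 = 0.00441.
ε_t is between 0.004 and 0.005 — transition zone.

ε_t ≈ 0.00441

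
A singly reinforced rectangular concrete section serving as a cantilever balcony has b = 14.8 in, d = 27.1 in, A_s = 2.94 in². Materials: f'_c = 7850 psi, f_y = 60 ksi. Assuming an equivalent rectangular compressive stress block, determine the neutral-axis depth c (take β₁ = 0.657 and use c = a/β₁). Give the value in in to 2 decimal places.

c ≈ 2.72 in

T = A_s f_y = 2.94 × 60 = 176.4 kips.
a = T/(0.85 f'_c b) = 176.4/(0.85 × 7.85 × 14.8) = 1.7863 in.
With β₁ = 0.657, c = a/β₁ = 1.7863/0.657 = 2.72 in.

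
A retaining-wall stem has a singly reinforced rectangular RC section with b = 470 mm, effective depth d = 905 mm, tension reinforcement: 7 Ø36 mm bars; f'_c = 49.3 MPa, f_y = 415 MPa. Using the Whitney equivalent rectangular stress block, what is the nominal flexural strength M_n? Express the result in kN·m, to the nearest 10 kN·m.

A_s = 7 × 1018 = 7126 mm².
T = A_s f_y = 7126 × 415 = 2957290 N = 2957.29 kN.
From C = T: a = T/(0.85 f'_c b) = 2957290/(0.85 × 49.3 × 470) = 150.15 mm.
M_n = T(d − a/2) = 2957.29 kN × (905 − 75.075) mm = 2454.33 kN·m.

M_n ≈ 2450 kN·m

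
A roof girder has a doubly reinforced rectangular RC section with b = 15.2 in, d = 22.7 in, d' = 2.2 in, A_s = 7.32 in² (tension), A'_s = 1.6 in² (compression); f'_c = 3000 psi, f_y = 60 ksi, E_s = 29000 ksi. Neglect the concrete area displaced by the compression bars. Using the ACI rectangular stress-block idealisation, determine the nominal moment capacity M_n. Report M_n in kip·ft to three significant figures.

Assume both steels yield.
a = (A_s − A'_s) f_y/(0.85 f'_c b) = (7.32 − 1.6) × 60/(0.85 × 3 × 15.2) = 8.854 in.
c = a/β₁ = 8.854/0.85 = 10.416 in; ε'_s = 0.003(c − d')/c = 0.0024 ≥ ε_y = 0.0021, so the compression steel yields.
M_n = (A_s − A'_s) f_y (d − a/2) + A'_s f_y (d − d') = 343.2 × (22.7 − 4.427) + 96 × (22.7 − 2.2) = 6271.3 + 1968.0 = 8239.3 kip·in = 8239.3/12 = 686.61 kip·ft.

M_n ≈ 687 kip·ft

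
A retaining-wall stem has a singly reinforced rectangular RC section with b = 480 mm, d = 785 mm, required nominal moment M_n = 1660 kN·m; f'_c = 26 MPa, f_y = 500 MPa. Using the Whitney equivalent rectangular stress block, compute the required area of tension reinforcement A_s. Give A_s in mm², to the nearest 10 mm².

With M_n = 0.85 f'_c a b (d − a/2), solve the quadratic for a:
a = d − √(d² − 2M_n/(0.85 f'_c b)) = 785 − √(785² − 2 × 1660×10⁶/(0.85 × 26 × 480)) = 234.32 mm.
A_s = 0.85 f'_c a b / f_y = 0.85 × 26 × 234.32 × 480 / 500 = 4971.3 mm².

A_s ≈ 4970 mm²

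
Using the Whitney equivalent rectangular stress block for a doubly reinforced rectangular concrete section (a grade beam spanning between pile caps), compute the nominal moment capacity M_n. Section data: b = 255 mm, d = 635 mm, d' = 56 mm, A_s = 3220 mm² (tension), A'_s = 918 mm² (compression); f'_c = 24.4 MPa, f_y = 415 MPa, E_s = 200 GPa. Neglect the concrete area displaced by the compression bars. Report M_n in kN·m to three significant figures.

M_n ≈ 741 kN·m

Assume both tension and compression steel yield.
Net tension couple steel: A_s − A'_s = 2302 mm².
a = (A_s − A'_s) f_y / (0.85 f'_c b) = 955330/(0.85 × 24.4 × 255) = 180.64 mm.
c = a/β₁ = 180.64/0.85 = 212.52 mm; ε'_s = 0.003(c − d')/c = 0.0022 ≥ f_y/E_s = 0.0021, so compression steel does yield.
M_n = (A_s − A'_s) f_y (d − a/2) + A'_s f_y (d − d') = [955330 × (635 − 90.32) + 380970 × (635 − 56)] × 10⁻⁶ = 520.35 + 220.58 = 740.93 kN·m.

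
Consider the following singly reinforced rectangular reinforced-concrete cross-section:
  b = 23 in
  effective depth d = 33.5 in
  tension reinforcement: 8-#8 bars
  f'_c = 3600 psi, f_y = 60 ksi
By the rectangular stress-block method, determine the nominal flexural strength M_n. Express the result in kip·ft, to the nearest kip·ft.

A_s = 8 × 0.79 = 6.32 in².
T = A_s f_y = 6.32 × 60 = 379.2 kips.
a = T/(0.85 f'_c b) = 379.2/(0.85 × 3.6 × 23) = 5.388 in.
M_n = T(d − a/2) = 379.2 × (33.5 − 2.694) = 11681.6 kip·in = 11681.6/12 = 973.47 kip·ft.

M_n ≈ 973 kip·ft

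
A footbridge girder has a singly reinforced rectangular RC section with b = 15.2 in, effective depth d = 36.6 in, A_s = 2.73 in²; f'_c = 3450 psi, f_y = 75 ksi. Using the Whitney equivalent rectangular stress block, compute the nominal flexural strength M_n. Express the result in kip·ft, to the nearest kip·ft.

T = A_s f_y = 2.73 × 75 = 204.75 kips.
a = T/(0.85 f'_c b) = 204.75/(0.85 × 3.45 × 15.2) = 4.593 in.
M_n = T(d − a/2) = 204.75 × (36.6 − 2.2965) = 7023.6 kip·in = 7023.6/12 = 585.30 kip·ft.

M_n ≈ 585 kip·ft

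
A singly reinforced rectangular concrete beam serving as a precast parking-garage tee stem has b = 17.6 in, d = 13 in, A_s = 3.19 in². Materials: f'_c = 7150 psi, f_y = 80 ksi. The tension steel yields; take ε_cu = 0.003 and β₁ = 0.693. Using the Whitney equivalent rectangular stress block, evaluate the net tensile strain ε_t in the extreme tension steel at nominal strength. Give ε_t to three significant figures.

ε_t ≈ 0.00833

a = A_s f_y/(0.85 f'_c b) = 2.386 in.
β₁ = 0.693, so c = a/β₁ = 2.386/0.693 = 3.443 in.
From the linear strain diagram with ε_cu = 0.003: ε_t = 0.003 (d − c)/c = 0.003 × (13 − 3.443)/3.443 = 0.00833.
Since ε_t ≥ 0.005, the section is tension-controlled.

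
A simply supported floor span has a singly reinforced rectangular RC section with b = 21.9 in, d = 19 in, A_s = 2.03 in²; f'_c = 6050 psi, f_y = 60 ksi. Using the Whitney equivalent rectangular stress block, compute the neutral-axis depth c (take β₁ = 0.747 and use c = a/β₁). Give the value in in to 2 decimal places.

c ≈ 1.45 in

T = A_s f_y = 2.03 × 60 = 121.8 kips.
a = T/(0.85 f'_c b) = 121.8/(0.85 × 6.05 × 21.9) = 1.0815 in.
With β₁ = 0.747, c = a/β₁ = 1.0815/0.747 = 1.45 in.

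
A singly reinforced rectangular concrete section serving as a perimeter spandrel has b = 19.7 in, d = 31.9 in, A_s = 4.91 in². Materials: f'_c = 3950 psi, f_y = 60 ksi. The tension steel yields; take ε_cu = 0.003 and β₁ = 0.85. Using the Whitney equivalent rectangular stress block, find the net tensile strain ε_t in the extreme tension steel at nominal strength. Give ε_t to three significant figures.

a = A_s f_y/(0.85 f'_c b) = 4.454 in.
β₁ = 0.85, so c = a/β₁ = 4.454/0.85 = 5.240 in.
From the linear strain diagram with ε_cu = 0.003: ε_t = 0.003 (d − c)/c = 0.003 × (31.9 − 5.240)/5.240 = 0.0153.
Since ε_t ≥ 0.005, the section is tension-controlled.

ε_t ≈ 0.0153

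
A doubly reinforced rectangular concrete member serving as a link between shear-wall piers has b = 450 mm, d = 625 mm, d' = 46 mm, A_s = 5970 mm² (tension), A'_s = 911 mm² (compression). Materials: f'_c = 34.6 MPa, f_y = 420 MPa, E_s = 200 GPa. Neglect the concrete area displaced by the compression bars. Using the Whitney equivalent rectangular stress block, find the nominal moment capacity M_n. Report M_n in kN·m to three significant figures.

M_n ≈ 1380 kN·m

Assume both tension and compression steel yield.
Net tension couple steel: A_s − A'_s = 5059 mm².
a = (A_s − A'_s) f_y / (0.85 f'_c b) = 2124780/(0.85 × 34.6 × 450) = 160.55 mm.
c = a/β₁ = 160.55/0.803 = 199.94 mm; ε'_s = 0.003(c − d')/c = 0.0023 ≥ f_y/E_s = 0.0021, so compression steel does yield.
M_n = (A_s − A'_s) f_y (d − a/2) + A'_s f_y (d − d') = [2124780 × (625 − 80.275) + 382620 × (625 − 46)] × 10⁻⁶ = 1157.42 + 221.54 = 1378.96 kN·m.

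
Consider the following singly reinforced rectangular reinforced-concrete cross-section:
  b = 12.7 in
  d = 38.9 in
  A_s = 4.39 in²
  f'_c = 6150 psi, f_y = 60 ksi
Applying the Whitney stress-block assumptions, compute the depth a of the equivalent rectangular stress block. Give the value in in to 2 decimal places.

T = A_s f_y = 4.39 × 60 = 263.4 kips.
a = T/(0.85 f'_c b) = 263.4/(0.85 × 6.15 × 12.7) = 3.97 in.

a ≈ 3.97 in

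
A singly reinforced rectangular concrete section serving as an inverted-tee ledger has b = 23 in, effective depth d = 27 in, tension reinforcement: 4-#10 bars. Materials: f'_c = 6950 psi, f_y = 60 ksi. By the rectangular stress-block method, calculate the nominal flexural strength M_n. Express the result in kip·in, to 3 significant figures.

M_n ≈ 7890 kip·in

A_s = 4 × 1.27 = 5.08 in².
T = A_s f_y = 5.08 × 60 = 304.8 kips.
a = T/(0.85 f'_c b) = 304.8/(0.85 × 6.95 × 23) = 2.243 in.
M_n = T(d − a/2) = 304.8 × (27 − 1.1215) = 7887.8 kip·in.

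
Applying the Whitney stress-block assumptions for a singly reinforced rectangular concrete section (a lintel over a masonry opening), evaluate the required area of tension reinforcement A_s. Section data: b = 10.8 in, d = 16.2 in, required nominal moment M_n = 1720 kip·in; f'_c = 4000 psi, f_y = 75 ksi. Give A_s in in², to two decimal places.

A_s ≈ 1.57 in²

From M_n = 0.85 f'_c a b (d − a/2):
a = d − √(d² − 2M_n/(0.85 f'_c b)) = 16.2 − √(16.2² − 2 × 1720/(0.85 × 4 × 10.8)) = 3.209 in.
A_s = 0.85 f'_c a b / f_y = 0.85 × 4 × 3.209 × 10.8 / 75 = 1.571 in².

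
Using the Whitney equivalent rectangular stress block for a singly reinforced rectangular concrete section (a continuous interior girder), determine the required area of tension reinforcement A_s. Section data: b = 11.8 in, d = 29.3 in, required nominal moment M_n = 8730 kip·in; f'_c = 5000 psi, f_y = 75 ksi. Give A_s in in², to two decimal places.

From M_n = 0.85 f'_c a b (d − a/2):
a = d − √(d² − 2M_n/(0.85 f'_c b)) = 29.3 − √(29.3² − 2 × 8730/(0.85 × 5 × 11.8)) = 6.709 in.
A_s = 0.85 f'_c a b / f_y = 0.85 × 5 × 6.709 × 11.8 / 75 = 4.486 in².

A_s ≈ 4.49 in²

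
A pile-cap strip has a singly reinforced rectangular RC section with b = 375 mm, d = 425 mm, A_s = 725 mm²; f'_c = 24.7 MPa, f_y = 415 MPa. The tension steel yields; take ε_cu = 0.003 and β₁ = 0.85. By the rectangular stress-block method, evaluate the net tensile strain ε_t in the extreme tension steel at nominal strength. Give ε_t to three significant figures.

ε_t ≈ 0.0254

a = A_s f_y/(0.85 f'_c b) = 38.22 mm.
β₁ = 0.85, so c = a/β₁ = 38.22/0.85 = 44.96 mm.
From the linear strain diagram with ε_cu = 0.003: ε_t = 0.003 (d − c)/c = 0.003 × (425 − 44.96)/44.96 = 0.0254.
Since ε_t ≥ 0.005, the section is tension-controlled.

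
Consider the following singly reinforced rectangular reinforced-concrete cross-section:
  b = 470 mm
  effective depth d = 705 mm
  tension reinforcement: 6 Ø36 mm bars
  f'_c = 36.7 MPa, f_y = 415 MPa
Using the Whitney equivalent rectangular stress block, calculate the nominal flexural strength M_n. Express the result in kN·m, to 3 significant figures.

M_n ≈ 1570 kN·m

A_s = 6 × 1018 = 6108 mm².
T = A_s f_y = 6108 × 415 = 2534820 N = 2534.82 kN.
From C = T: a = T/(0.85 f'_c b) = 2534820/(0.85 × 36.7 × 470) = 172.89 mm.
M_n = T(d − a/2) = 2534.82 kN × (705 − 86.445) mm = 1567.93 kN·m.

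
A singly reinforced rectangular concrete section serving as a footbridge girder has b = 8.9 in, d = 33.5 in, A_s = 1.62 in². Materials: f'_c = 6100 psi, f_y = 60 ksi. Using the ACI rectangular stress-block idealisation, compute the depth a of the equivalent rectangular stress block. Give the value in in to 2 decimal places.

a ≈ 2.11 in

T = A_s f_y = 1.62 × 60 = 97.2 kips.
a = T/(0.85 f'_c b) = 97.2/(0.85 × 6.1 × 8.9) = 2.11 in.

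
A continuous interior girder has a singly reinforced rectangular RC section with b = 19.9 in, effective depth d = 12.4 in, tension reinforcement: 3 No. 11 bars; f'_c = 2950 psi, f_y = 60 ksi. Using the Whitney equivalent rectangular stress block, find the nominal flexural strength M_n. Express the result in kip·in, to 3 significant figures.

A_s = 3 × 1.56 = 4.68 in².
T = A_s f_y = 4.68 × 60 = 280.8 kips.
a = T/(0.85 f'_c b) = 280.8/(0.85 × 2.95 × 19.9) = 5.627 in.
M_n = T(d − a/2) = 280.8 × (12.4 − 2.8135) = 2691.9 kip·in.

M_n ≈ 2690 kip·in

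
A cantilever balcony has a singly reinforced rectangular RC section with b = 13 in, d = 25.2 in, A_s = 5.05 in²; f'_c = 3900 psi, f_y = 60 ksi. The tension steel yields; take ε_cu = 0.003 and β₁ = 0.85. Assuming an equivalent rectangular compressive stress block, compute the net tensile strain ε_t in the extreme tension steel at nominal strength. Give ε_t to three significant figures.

a = A_s f_y/(0.85 f'_c b) = 7.031 in.
β₁ = 0.85, so c = a/β₁ = 7.031/0.85 = 8.272 in.
From the linear strain diagram with ε_cu = 0.003: ε_t = 0.003 (d − c)/c = 0.003 × (25.2 − 8.272)/8.272 = 0.00614.
Since ε_t ≥ 0.005, the section is tension-controlled.

ε_t ≈ 0.00614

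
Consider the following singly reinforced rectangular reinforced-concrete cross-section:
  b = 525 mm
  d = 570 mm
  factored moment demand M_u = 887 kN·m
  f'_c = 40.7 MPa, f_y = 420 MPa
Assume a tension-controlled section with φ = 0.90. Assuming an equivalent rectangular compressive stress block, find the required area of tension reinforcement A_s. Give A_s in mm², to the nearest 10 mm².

M_n = M_u/φ = 887/0.90 = 985.556 kN·m.
With M_n = 0.85 f'_c a b (d − a/2), solve the quadratic for a:
a = d − √(d² − 2M_n/(0.85 f'_c b)) = 570 − √(570² − 2 × 985.556×10⁶/(0.85 × 40.7 × 525)) = 104.84 mm.
A_s = 0.85 f'_c a b / f_y = 0.85 × 40.7 × 104.84 × 525 / 420 = 4533.7 mm².

A_s ≈ 4530 mm²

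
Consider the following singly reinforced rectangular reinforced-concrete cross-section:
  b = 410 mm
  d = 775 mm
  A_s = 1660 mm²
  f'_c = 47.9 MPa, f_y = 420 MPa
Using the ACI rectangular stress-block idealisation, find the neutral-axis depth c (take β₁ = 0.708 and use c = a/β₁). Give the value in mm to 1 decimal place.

c ≈ 59.0 mm

T = A_s f_y = 1660 × 420 = 697200 N = 697.2 kN.
Setting C = 0.85 f'_c a b equal to T: a = 697200/(0.85 × 47.9 × 410) = 41.766 mm.
With β₁ = 0.708, c = a/β₁ = 41.766/0.708 = 59.0 mm.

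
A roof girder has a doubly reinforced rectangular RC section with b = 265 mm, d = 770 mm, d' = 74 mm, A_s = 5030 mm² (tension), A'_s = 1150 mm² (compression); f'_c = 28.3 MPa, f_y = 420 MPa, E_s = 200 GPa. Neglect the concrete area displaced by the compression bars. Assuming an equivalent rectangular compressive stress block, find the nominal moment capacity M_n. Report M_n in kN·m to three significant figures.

M_n ≈ 1380 kN·m

Assume both tension and compression steel yield.
Net tension couple steel: A_s − A'_s = 3880 mm².
a = (A_s − A'_s) f_y / (0.85 f'_c b) = 1629600/(0.85 × 28.3 × 265) = 255.64 mm.
c = a/β₁ = 255.64/0.848 = 301.46 mm; ε'_s = 0.003(c − d')/c = 0.0023 ≥ f_y/E_s = 0.0021, so compression steel does yield.
M_n = (A_s − A'_s) f_y (d − a/2) + A'_s f_y (d − d') = [1629600 × (770 − 127.82) + 483000 × (770 − 74)] × 10⁻⁶ = 1046.50 + 336.17 = 1382.67 kN·m.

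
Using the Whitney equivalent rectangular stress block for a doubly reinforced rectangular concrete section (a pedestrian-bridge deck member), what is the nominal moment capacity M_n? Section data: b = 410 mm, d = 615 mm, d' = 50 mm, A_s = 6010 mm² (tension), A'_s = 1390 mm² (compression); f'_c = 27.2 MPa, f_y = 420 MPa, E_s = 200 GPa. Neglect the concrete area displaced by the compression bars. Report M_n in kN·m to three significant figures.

Assume both tension and compression steel yield.
Net tension couple steel: A_s − A'_s = 4620 mm².
a = (A_s − A'_s) f_y / (0.85 f'_c b) = 1940400/(0.85 × 27.2 × 410) = 204.70 mm.
c = a/β₁ = 204.70/0.85 = 240.82 mm; ε'_s = 0.003(c − d')/c = 0.0024 ≥ f_y/E_s = 0.0021, so compression steel does yield.
M_n = (A_s − A'_s) f_y (d − a/2) + A'_s f_y (d − d') = [1940400 × (615 − 102.35) + 583800 × (615 − 50)] × 10⁻⁶ = 994.75 + 329.85 = 1324.60 kN·m.

M_n ≈ 1320 kN·m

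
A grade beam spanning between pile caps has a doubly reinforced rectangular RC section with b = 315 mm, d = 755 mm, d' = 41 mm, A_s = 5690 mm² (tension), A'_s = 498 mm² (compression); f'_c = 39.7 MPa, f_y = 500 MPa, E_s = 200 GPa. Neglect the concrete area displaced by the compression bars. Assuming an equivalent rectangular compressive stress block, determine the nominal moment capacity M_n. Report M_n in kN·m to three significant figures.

Assume both tension and compression steel yield.
Net tension couple steel: A_s − A'_s = 5192 mm².
a = (A_s − A'_s) f_y / (0.85 f'_c b) = 2596000/(0.85 × 39.7 × 315) = 244.22 mm.
c = a/β₁ = 244.22/0.766 = 318.83 mm; ε'_s = 0.003(c − d')/c = 0.0026 ≥ f_y/E_s = 0.0025, so compression steel does yield.
M_n = (A_s − A'_s) f_y (d − a/2) + A'_s f_y (d − d') = [2596000 × (755 − 122.11) + 249000 × (755 − 41)] × 10⁻⁶ = 1642.98 + 177.79 = 1820.77 kN·m.

M_n ≈ 1820 kN·m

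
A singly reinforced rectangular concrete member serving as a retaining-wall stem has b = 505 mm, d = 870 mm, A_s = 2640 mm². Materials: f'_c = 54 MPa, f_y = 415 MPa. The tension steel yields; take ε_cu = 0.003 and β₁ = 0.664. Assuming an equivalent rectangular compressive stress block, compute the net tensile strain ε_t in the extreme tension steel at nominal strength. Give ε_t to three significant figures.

ε_t ≈ 0.0337

a = A_s f_y/(0.85 f'_c b) = 47.27 mm.
β₁ = 0.664, so c = a/β₁ = 47.27/0.664 = 71.19 mm.
From the linear strain diagram with ε_cu = 0.003: ε_t = 0.003 (d − c)/c = 0.003 × (870 − 71.19)/71.19 = 0.0337.
Since ε_t ≥ 0.005, the section is tension-controlled.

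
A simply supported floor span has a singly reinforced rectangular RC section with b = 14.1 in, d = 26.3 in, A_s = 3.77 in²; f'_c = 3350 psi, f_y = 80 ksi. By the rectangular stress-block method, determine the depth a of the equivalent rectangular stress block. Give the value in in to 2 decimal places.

T = A_s f_y = 3.77 × 80 = 301.6 kips.
a = T/(0.85 f'_c b) = 301.6/(0.85 × 3.35 × 14.1) = 7.51 in.

a ≈ 7.51 in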